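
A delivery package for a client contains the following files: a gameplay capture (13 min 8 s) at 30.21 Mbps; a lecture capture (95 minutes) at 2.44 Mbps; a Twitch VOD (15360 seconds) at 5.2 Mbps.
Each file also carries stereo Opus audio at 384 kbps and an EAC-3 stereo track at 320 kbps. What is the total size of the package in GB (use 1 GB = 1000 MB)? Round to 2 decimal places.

Audio total: 384 + 320 = 704 kbps = 0.704 Mbps.
gameplay capture: 30.914 Mbps × 788 s = 24360.2 Mb
lecture capture: 3.144 Mbps × 5700 s = 17920.8 Mb
Twitch VOD: 5.904 Mbps × 15360 s = 90685.4 Mb
Total: 132966.5 Mb = 16620.8 MB.
= 16.62 GB.

16.62 GB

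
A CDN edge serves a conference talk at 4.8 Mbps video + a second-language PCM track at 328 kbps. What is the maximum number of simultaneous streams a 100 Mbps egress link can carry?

19

Audio: 328 kbps = 0.328 Mbps.
Per-viewer media rate: 5.128 Mbps.
100 Mbps = 100.0 Mbps; 100.0 / 5.128 = 19.50 → 19 viewers.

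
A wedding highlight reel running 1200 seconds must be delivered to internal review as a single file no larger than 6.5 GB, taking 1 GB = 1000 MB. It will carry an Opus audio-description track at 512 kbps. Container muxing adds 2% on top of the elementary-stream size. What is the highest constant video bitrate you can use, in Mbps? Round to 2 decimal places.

41.97 Mbps

Budget: 6.5 GB = 52000.0 Mb.
Stream payload after overhead: 52000.0 / 1.02 = 50980.4 Mb.
Total bitrate budget: 50980.4 Mb / 1200 s = 42.484 Mbps.
Audio: 512 kbps = 0.512 Mbps.
Video: 42.484 − 0.512 = 41.972 Mbps.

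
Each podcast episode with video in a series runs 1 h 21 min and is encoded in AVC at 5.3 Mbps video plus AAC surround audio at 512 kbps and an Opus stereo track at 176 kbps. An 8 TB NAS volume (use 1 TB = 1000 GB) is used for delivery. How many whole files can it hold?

1 h 21 min = 81 min = 4860 s
Audio total: 512 + 176 = 688 kbps = 0.688 Mbps.
Total bitrate: 5.988 Mbps.
Per item: 5.988 Mbps × 4860 s = 29,102 Mb = 3,638 MB.
Capacity: 8 TB = 64,000,000 Mb; 2199.19 items → 2199 complete.

2199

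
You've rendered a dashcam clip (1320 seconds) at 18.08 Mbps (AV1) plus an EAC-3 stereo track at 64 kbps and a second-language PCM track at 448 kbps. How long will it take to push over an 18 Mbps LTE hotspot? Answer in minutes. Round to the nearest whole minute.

Audio total: 64 + 448 = 512 kbps = 0.512 Mbps.
Total bitrate: 18.592 Mbps.
File: 18.592 Mbps × 1320 s = 24541.4 Mb.
At 18 Mbps: 24541.4 / 18 = 1363.4 s ≈ 22.7 minutes.

23 minutes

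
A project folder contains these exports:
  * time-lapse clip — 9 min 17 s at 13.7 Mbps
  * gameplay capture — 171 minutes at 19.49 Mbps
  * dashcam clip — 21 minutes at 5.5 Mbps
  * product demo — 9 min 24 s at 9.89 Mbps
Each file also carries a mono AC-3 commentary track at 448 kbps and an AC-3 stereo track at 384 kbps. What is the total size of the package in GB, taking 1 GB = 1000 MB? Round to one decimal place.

Audio total: 448 + 384 = 832 kbps = 0.832 Mbps.
time-lapse clip: 14.532 Mbps × 557 s = 8094.3 Mb
gameplay capture: 20.322 Mbps × 10260 s = 208503.7 Mb
dashcam clip: 6.332 Mbps × 1260 s = 7978.3 Mb
product demo: 10.722 Mbps × 564 s = 6047.2 Mb
Total: 230623.6 Mb = 28827.9 MB.
= 28.83 GB.

28.8 GB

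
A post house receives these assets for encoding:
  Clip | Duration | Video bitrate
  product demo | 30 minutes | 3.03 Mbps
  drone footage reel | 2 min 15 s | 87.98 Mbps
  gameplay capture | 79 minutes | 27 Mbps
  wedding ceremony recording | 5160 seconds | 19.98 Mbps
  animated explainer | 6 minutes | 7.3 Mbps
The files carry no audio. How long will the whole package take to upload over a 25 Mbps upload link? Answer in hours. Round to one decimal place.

product demo: 3.030 Mbps × 1800 s = 5454.0 Mb
drone footage reel: 87.980 Mbps × 135 s = 11877.3 Mb
gameplay capture: 27.000 Mbps × 4740 s = 127980.0 Mb
wedding ceremony recording: 19.980 Mbps × 5160 s = 103096.8 Mb
animated explainer: 7.300 Mbps × 360 s = 2628.0 Mb
Total: 251036.1 Mb = 31379.5 MB.
At 25 Mbps: 251036.1 / 25 = 10041 s ≈ 2.79 hours.

2.8 hours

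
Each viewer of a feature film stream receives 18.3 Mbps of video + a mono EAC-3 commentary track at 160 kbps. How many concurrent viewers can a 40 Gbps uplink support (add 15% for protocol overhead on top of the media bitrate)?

1884

Audio: 160 kbps = 0.160 Mbps.
Per-viewer media rate: 18.460 Mbps.
On the wire with 15% overhead: 21.229 Mbps.
40 Gbps = 40,000 Mbps; 40,000 / 21.229 = 1884.21 → 1884 viewers.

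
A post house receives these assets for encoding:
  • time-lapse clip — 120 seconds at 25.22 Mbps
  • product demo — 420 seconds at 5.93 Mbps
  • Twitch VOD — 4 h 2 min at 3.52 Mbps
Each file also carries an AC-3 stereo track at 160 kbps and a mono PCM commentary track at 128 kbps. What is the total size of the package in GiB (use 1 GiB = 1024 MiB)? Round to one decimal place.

Audio total: 160 + 128 = 288 kbps = 0.288 Mbps.
time-lapse clip: 25.508 Mbps × 120 s = 3061.0 Mb
product demo: 6.218 Mbps × 420 s = 2611.6 Mb
Twitch VOD: 3.808 Mbps × 14520 s = 55292.2 Mb
Total: 60964.7 Mb = 7620.6 MB.
= 7.097 GiB.

7.1 GiB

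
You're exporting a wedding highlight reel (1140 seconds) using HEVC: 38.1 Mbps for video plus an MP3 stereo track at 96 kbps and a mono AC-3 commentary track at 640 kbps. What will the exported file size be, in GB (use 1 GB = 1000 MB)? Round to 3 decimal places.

Audio total: 96 + 640 = 736 kbps = 0.736 Mbps.
Total bitrate: 38.1 + 0.736 = 38.836 Mbps.
Stream data: 38.836 Mbps × 1140 s = 44273.0 Mb.
44,273 Mb ÷ 8 = 5,534 MB → 5.534 GB.

5.534 GB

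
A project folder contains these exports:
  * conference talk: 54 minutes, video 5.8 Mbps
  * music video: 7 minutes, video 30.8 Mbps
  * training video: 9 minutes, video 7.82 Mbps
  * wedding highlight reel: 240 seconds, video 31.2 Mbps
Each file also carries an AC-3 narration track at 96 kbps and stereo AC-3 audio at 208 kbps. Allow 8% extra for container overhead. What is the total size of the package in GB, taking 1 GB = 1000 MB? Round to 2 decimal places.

6.05 GB

Audio total: 96 + 208 = 304 kbps = 0.304 Mbps.
conference talk: 6.104 Mbps × 3240 s × 1.08 = 21359.1 Mb
music video: 31.104 Mbps × 420 s × 1.08 = 14108.8 Mb
training video: 8.124 Mbps × 540 s × 1.08 = 4737.9 Mb
wedding highlight reel: 31.504 Mbps × 240 s × 1.08 = 8165.8 Mb
Total: 48371.6 Mb = 6046.5 MB.
= 6.046 GB.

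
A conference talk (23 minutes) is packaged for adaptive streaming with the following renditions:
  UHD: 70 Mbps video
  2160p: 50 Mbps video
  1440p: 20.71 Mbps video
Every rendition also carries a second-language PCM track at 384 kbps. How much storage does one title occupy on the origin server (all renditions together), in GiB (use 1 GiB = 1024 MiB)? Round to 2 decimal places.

22.79 GiB

23 min = 1380 s
Audio: 384 kbps = 0.384 Mbps.
Sum of rendition bitrates: (70+0.384) + (50+0.384) + (20.71+0.384) = 141.862 Mbps.
× 1380 s = 195,770 Mb = 24,471 MB = 22.79 GiB.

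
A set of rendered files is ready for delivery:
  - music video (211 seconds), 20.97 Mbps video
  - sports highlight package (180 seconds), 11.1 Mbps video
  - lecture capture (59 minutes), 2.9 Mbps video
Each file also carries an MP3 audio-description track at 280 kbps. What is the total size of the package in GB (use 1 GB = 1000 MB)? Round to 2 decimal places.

Audio: 280 kbps = 0.280 Mbps.
music video: 21.250 Mbps × 211 s = 4483.8 Mb
sports highlight package: 11.380 Mbps × 180 s = 2048.4 Mb
lecture capture: 3.180 Mbps × 3540 s = 11257.2 Mb
Total: 17789.3 Mb = 2223.7 MB.
= 2.224 GB.

2.22 GB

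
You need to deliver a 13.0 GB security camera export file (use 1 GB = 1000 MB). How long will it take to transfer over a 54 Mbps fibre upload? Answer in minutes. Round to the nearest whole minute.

File: 13.0 GB = 104000.0 Mb.
At 54 Mbps: 104000.0 / 54 = 1925.9 s ≈ 32.1 minutes.

32 minutes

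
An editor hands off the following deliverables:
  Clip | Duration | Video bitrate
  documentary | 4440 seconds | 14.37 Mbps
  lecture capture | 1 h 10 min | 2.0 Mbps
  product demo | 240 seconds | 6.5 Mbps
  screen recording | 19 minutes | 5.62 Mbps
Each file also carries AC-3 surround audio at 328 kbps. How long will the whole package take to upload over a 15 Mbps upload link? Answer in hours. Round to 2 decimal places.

1.55 hours

Audio: 328 kbps = 0.328 Mbps.
documentary: 14.698 Mbps × 4440 s = 65259.1 Mb
lecture capture: 2.328 Mbps × 4200 s = 9777.6 Mb
product demo: 6.828 Mbps × 240 s = 1638.7 Mb
screen recording: 5.948 Mbps × 1140 s = 6780.7 Mb
Total: 83456.2 Mb = 10432.0 MB.
At 15 Mbps: 83456.2 / 15 = 5564 s ≈ 1.55 hours.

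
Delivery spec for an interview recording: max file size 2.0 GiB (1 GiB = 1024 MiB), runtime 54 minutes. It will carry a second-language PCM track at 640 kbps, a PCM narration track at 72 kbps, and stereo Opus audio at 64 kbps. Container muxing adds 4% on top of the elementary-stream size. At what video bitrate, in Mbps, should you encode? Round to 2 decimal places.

Budget: 2.0 GiB = 17179.9 Mb.
Stream payload after overhead: 17179.9 / 1.04 = 16519.1 Mb.
54 min = 3240 s
Total bitrate budget: 16519.1 Mb / 3240 s = 5.098 Mbps.
Audio total: 640 + 72 + 64 = 776 kbps = 0.776 Mbps.
Video: 5.098 − 0.776 = 4.322 Mbps.

4.32 Mbps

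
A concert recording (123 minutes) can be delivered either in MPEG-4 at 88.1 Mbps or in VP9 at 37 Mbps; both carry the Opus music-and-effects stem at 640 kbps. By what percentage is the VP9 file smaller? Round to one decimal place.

57.6%

123 min = 7380 s
Audio: 640 kbps = 0.640 Mbps.
MPEG-4: 88.740 Mbps × 7380 s = 654901.2 Mb = 81.863 GB.
VP9: 37.640 Mbps × 7380 s = 277783.2 Mb = 34.723 GB.
Reduction: (1 − 34.723/81.863) × 100 = 57.58%.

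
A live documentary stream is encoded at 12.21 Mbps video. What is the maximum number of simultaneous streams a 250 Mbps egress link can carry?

250 Mbps = 250.0 Mbps; 250.0 / 12.210 = 20.48 → 20 viewers.

20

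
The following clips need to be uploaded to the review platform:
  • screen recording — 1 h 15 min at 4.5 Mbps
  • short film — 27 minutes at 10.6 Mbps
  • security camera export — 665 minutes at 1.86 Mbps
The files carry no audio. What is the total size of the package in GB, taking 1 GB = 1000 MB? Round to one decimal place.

screen recording: 4.500 Mbps × 4500 s = 20250.0 Mb
short film: 10.600 Mbps × 1620 s = 17172.0 Mb
security camera export: 1.860 Mbps × 39900 s = 74214.0 Mb
Total: 111636.0 Mb = 13954.5 MB.
= 13.95 GB.

14.0 GB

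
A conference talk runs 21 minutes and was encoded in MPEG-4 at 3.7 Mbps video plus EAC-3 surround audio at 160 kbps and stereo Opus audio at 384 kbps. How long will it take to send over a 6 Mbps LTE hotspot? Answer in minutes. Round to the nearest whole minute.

15 minutes

21 min = 1260 s
Audio total: 160 + 384 = 544 kbps = 0.544 Mbps.
Total bitrate: 4.244 Mbps.
File: 4.244 Mbps × 1260 s = 5347.4 Mb.
At 6 Mbps: 5347.4 / 6 = 891.2 s ≈ 14.9 minutes.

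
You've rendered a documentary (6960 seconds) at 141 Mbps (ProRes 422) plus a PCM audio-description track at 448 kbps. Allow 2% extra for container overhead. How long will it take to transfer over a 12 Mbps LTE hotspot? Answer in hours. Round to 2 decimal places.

23.24 hours

Audio: 448 kbps = 0.448 Mbps.
Total bitrate: 141.448 Mbps.
File: 141.448 Mbps × 6960 s = 984478.1 Mb.
With 2% container overhead: ×1.02. → 1004167.6 Mb.
At 12 Mbps: 1004167.6 / 12 = 83680.6 s ≈ 23.2 hours.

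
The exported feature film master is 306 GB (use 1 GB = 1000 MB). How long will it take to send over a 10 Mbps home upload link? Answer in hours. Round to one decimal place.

68.0 hours

File: 306 GB = 2448000.0 Mb.
At 10 Mbps: 2448000.0 / 10 = 244800.0 s ≈ 68 hours.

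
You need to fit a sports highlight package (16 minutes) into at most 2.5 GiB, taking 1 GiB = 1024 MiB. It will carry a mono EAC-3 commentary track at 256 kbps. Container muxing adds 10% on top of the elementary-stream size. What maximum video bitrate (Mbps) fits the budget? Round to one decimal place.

Budget: 2.5 GiB = 21474.8 Mb.
Stream payload after overhead: 21474.8 / 1.10 = 19522.6 Mb.
16 min = 960 s
Total bitrate budget: 19522.6 Mb / 960 s = 20.336 Mbps.
Audio: 256 kbps = 0.256 Mbps.
Video: 20.336 − 0.256 = 20.080 Mbps.

20.1 Mbps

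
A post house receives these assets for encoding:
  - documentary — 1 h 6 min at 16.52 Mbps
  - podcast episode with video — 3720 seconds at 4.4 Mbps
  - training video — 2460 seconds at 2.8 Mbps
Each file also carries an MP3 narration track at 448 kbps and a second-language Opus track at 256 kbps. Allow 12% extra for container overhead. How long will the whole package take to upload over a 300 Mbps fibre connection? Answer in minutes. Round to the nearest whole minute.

Audio total: 448 + 256 = 704 kbps = 0.704 Mbps.
documentary: 17.224 Mbps × 3960 s × 1.12 = 76391.9 Mb
podcast episode with video: 5.104 Mbps × 3720 s × 1.12 = 21265.3 Mb
training video: 3.504 Mbps × 2460 s × 1.12 = 9654.2 Mb
Total: 107311.4 Mb = 13413.9 MB.
At 300 Mbps: 107311.4 / 300 = 358 s ≈ 5.96 minutes.

6 minutes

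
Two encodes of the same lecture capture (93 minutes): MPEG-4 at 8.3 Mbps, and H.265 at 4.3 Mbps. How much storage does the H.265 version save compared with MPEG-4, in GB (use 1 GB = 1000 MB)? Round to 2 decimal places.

2.79 GB

93 min = 5580 s
MPEG-4: 8.300 Mbps × 5580 s = 46314.0 Mb = 5.789 GB.
H.265: 4.300 Mbps × 5580 s = 23994.0 Mb = 2.999 GB.
Saving: 5.789 − 2.999 = 2.790 GB.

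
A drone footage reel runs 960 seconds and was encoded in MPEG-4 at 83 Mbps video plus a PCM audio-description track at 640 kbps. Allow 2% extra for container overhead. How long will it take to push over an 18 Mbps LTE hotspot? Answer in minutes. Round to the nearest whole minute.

76 minutes

Audio: 640 kbps = 0.640 Mbps.
Total bitrate: 83.640 Mbps.
File: 83.640 Mbps × 960 s = 80294.4 Mb.
With 2% container overhead: ×1.02. → 81900.3 Mb.
At 18 Mbps: 81900.3 / 18 = 4550.0 s ≈ 75.8 minutes.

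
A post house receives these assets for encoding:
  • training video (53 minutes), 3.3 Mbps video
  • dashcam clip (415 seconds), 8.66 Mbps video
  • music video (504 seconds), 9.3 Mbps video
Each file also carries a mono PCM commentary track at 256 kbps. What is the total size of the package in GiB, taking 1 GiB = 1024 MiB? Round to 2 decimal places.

2.31 GiB

Audio: 256 kbps = 0.256 Mbps.
training video: 3.556 Mbps × 3180 s = 11308.1 Mb
dashcam clip: 8.916 Mbps × 415 s = 3700.1 Mb
music video: 9.556 Mbps × 504 s = 4816.2 Mb
Total: 19824.4 Mb = 2478.1 MB.
= 2.308 GiB.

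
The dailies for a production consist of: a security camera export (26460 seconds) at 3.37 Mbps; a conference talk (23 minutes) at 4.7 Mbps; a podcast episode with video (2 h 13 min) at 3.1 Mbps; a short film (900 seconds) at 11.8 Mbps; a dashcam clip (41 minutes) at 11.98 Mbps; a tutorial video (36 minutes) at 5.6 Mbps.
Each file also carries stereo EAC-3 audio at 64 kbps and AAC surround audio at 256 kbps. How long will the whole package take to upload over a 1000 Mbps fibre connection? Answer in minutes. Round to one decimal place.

3.1 minutes

Audio total: 64 + 256 = 320 kbps = 0.320 Mbps.
security camera export: 3.690 Mbps × 26460 s = 97637.4 Mb
conference talk: 5.020 Mbps × 1380 s = 6927.6 Mb
podcast episode with video: 3.420 Mbps × 7980 s = 27291.6 Mb
short film: 12.120 Mbps × 900 s = 10908.0 Mb
dashcam clip: 12.300 Mbps × 2460 s = 30258.0 Mb
tutorial video: 5.920 Mbps × 2160 s = 12787.2 Mb
Total: 185809.8 Mb = 23226.2 MB.
At 1000 Mbps: 185809.8 / 1000 = 186 s ≈ 3.1 minutes.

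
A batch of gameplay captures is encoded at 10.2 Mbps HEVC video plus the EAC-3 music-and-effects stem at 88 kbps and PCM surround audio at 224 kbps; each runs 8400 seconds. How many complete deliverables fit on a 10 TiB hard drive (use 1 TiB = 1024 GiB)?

996

Audio total: 88 + 224 = 312 kbps = 0.312 Mbps.
Total bitrate: 10.512 Mbps.
Per item: 10.512 Mbps × 8400 s = 88,301 Mb = 11,038 MB.
Capacity: 10 TiB = 87,960,930 Mb; 996.15 items → 996 complete.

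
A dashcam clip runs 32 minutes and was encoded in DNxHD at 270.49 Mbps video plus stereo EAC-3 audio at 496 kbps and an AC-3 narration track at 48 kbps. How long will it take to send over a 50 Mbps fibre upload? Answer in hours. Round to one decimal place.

2.9 hours

32 min = 1920 s
Audio total: 496 + 48 = 544 kbps = 0.544 Mbps.
Total bitrate: 271.034 Mbps.
File: 271.034 Mbps × 1920 s = 520385.3 Mb.
At 50 Mbps: 520385.3 / 50 = 10407.7 s ≈ 2.89 hours.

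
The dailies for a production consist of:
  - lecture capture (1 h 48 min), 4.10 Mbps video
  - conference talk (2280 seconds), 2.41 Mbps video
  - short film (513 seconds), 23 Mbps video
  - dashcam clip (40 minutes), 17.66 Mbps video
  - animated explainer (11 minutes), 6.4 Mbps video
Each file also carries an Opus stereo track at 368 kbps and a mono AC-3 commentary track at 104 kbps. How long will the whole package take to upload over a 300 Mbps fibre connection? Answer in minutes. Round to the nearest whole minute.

5 minutes

Audio total: 368 + 104 = 472 kbps = 0.472 Mbps.
lecture capture: 4.572 Mbps × 6480 s = 29626.6 Mb
conference talk: 2.882 Mbps × 2280 s = 6571.0 Mb
short film: 23.472 Mbps × 513 s = 12041.1 Mb
dashcam clip: 18.132 Mbps × 2400 s = 43516.8 Mb
animated explainer: 6.872 Mbps × 660 s = 4535.5 Mb
Total: 96291.0 Mb = 12036.4 MB.
At 300 Mbps: 96291.0 / 300 = 321 s ≈ 5.35 minutes.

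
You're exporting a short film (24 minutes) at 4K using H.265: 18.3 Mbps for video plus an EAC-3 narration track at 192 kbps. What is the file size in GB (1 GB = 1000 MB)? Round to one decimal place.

24 min = 1440 s
Audio: 192 kbps = 0.192 Mbps.
Total bitrate: 18.3 + 0.192 = 18.492 Mbps.
Stream data: 18.492 Mbps × 1440 s = 26628.5 Mb.
26,628 Mb ÷ 8 = 3,329 MB → 3.329 GB.

3.3 GB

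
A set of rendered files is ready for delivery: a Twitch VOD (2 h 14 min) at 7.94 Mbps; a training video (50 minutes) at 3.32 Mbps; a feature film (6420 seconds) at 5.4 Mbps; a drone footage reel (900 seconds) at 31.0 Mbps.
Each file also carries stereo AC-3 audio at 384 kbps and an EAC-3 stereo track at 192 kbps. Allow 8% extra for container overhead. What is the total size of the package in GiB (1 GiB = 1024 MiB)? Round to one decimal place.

18.5 GiB

Audio total: 384 + 192 = 576 kbps = 0.576 Mbps.
Twitch VOD: 8.516 Mbps × 8040 s × 1.08 = 73946.1 Mb
training video: 3.896 Mbps × 3000 s × 1.08 = 12623.0 Mb
feature film: 5.976 Mbps × 6420 s × 1.08 = 41435.2 Mb
drone footage reel: 31.576 Mbps × 900 s × 1.08 = 30691.9 Mb
Total: 158696.2 Mb = 19837.0 MB.
= 18.47 GiB.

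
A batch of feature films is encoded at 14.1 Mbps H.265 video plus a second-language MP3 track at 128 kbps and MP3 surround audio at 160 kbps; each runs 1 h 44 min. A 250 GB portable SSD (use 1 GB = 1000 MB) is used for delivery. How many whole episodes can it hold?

1 h 44 min = 104 min = 6240 s
Audio total: 128 + 160 = 288 kbps = 0.288 Mbps.
Total bitrate: 14.388 Mbps.
Per item: 14.388 Mbps × 6240 s = 89,781 Mb = 11,223 MB.
Capacity: 250 GB = 2,000,000 Mb; 22.28 items → 22 complete.

22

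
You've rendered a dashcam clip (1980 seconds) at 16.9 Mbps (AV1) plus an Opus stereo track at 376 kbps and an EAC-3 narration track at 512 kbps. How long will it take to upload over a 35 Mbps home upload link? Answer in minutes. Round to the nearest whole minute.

Audio total: 376 + 512 = 888 kbps = 0.888 Mbps.
Total bitrate: 17.788 Mbps.
File: 17.788 Mbps × 1980 s = 35220.2 Mb.
At 35 Mbps: 35220.2 / 35 = 1006.3 s ≈ 16.8 minutes.

17 minutes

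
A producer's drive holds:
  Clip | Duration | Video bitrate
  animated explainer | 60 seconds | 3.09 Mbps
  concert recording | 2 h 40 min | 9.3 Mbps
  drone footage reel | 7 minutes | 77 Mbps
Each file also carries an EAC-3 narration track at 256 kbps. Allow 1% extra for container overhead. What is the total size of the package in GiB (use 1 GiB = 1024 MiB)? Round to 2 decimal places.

Audio: 256 kbps = 0.256 Mbps.
animated explainer: 3.346 Mbps × 60 s × 1.01 = 202.8 Mb
concert recording: 9.556 Mbps × 9600 s × 1.01 = 92655.0 Mb
drone footage reel: 77.256 Mbps × 420 s × 1.01 = 32772.0 Mb
Total: 125629.7 Mb = 15703.7 MB.
= 14.63 GiB.

14.63 GiB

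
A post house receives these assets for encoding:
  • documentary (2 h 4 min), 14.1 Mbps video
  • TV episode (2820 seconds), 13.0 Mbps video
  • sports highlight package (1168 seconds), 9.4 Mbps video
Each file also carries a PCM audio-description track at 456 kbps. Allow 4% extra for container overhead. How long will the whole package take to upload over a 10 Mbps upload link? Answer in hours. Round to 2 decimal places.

Audio: 456 kbps = 0.456 Mbps.
documentary: 14.556 Mbps × 7440 s × 1.04 = 112628.5 Mb
TV episode: 13.456 Mbps × 2820 s × 1.04 = 39463.8 Mb
sports highlight package: 9.856 Mbps × 1168 s × 1.04 = 11972.3 Mb
Total: 164064.5 Mb = 20508.1 MB.
At 10 Mbps: 164064.5 / 10 = 16406 s ≈ 4.56 hours.

4.56 hours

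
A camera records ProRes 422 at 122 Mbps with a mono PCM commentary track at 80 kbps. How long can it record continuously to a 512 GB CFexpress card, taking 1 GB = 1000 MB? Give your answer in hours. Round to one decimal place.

Audio: 80 kbps = 0.080 Mbps.
Total bitrate: 122 + 0.080 = 122.080 Mbps.
Capacity: 512 GB = 4,096,000 Mb.
Recording time: 4,096,000 / 122.080 = 33,552 s ≈ 9.32 hours.

9.3 hours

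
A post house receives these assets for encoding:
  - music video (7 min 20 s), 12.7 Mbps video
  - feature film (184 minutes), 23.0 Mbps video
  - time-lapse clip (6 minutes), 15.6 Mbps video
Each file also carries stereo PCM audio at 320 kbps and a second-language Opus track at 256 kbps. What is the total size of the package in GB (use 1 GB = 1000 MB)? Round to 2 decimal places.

33.99 GB

Audio total: 320 + 256 = 576 kbps = 0.576 Mbps.
music video: 13.276 Mbps × 440 s = 5841.4 Mb
feature film: 23.576 Mbps × 11040 s = 260279.0 Mb
time-lapse clip: 16.176 Mbps × 360 s = 5823.4 Mb
Total: 271943.8 Mb = 33993.0 MB.
= 33.99 GB.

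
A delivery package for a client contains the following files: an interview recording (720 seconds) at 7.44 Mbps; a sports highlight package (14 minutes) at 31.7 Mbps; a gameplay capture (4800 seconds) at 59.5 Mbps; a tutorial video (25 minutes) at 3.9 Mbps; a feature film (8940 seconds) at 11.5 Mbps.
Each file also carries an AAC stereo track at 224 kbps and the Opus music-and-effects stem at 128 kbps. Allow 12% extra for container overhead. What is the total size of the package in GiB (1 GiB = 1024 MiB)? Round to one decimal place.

Audio total: 224 + 128 = 352 kbps = 0.352 Mbps.
interview recording: 7.792 Mbps × 720 s × 1.12 = 6283.5 Mb
sports highlight package: 32.052 Mbps × 840 s × 1.12 = 30154.5 Mb
gameplay capture: 59.852 Mbps × 4800 s × 1.12 = 321764.4 Mb
tutorial video: 4.252 Mbps × 1500 s × 1.12 = 7143.4 Mb
feature film: 11.852 Mbps × 8940 s × 1.12 = 118671.7 Mb
Total: 484017.4 Mb = 60502.2 MB.
= 56.35 GiB.

56.3 GiB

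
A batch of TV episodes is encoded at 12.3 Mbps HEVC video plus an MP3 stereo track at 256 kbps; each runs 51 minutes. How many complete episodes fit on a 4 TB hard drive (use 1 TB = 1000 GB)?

51 min = 3060 s
Audio: 256 kbps = 0.256 Mbps.
Total bitrate: 12.556 Mbps.
Per item: 12.556 Mbps × 3060 s = 38,421 Mb = 4,803 MB.
Capacity: 4 TB = 32,000,000 Mb; 832.87 items → 832 complete.

832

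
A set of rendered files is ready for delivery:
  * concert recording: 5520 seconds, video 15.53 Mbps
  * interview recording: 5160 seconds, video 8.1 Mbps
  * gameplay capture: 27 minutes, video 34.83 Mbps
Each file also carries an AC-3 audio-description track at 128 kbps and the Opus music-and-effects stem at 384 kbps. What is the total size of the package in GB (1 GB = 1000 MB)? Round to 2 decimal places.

23.78 GB

Audio total: 128 + 384 = 512 kbps = 0.512 Mbps.
concert recording: 16.042 Mbps × 5520 s = 88551.8 Mb
interview recording: 8.612 Mbps × 5160 s = 44437.9 Mb
gameplay capture: 35.342 Mbps × 1620 s = 57254.0 Mb
Total: 190243.8 Mb = 23780.5 MB.
= 23.78 GB.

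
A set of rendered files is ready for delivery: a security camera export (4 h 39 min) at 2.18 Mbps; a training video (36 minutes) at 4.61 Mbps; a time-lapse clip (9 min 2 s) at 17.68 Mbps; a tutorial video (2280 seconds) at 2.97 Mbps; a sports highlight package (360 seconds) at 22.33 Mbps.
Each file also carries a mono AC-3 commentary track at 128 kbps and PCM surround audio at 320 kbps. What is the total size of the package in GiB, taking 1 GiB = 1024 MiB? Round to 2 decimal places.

9.40 GiB

Audio total: 128 + 320 = 448 kbps = 0.448 Mbps.
security camera export: 2.628 Mbps × 16740 s = 43992.7 Mb
training video: 5.058 Mbps × 2160 s = 10925.3 Mb
time-lapse clip: 18.128 Mbps × 542 s = 9825.4 Mb
tutorial video: 3.418 Mbps × 2280 s = 7793.0 Mb
sports highlight package: 22.778 Mbps × 360 s = 8200.1 Mb
Total: 80736.5 Mb = 10092.1 MB.
= 9.399 GiB.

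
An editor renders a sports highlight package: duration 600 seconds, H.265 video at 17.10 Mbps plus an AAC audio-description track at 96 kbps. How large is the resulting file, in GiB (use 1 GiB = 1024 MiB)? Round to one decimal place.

Audio: 96 kbps = 0.096 Mbps.
Total bitrate: 17.10 + 0.096 = 17.196 Mbps.
Stream data: 17.196 Mbps × 600 s = 10317.6 Mb.
10,318 Mb = 1,289,700,000 bytes ÷ 1,073,741,824 = 1.201 GiB.

1.2 GiB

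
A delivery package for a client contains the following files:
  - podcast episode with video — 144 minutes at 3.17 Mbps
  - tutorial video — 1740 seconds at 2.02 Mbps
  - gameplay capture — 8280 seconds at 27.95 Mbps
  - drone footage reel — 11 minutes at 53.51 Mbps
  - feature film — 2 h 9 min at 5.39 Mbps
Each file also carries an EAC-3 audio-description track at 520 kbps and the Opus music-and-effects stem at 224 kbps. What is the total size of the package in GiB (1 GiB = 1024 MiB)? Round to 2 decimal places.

Audio total: 520 + 224 = 744 kbps = 0.744 Mbps.
podcast episode with video: 3.914 Mbps × 8640 s = 33817.0 Mb
tutorial video: 2.764 Mbps × 1740 s = 4809.4 Mb
gameplay capture: 28.694 Mbps × 8280 s = 237586.3 Mb
drone footage reel: 54.254 Mbps × 660 s = 35807.6 Mb
feature film: 6.134 Mbps × 7740 s = 47477.2 Mb
Total: 359497.4 Mb = 44937.2 MB.
= 41.85 GiB.

41.85 GiB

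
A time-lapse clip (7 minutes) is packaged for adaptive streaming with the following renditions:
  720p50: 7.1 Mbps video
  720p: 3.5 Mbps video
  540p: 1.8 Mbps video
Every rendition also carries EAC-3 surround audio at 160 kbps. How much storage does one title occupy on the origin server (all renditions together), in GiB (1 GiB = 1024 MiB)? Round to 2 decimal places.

7 min = 420 s
Audio: 160 kbps = 0.160 Mbps.
Sum of rendition bitrates: (7.1+0.160) + (3.5+0.160) + (1.8+0.160) = 12.880 Mbps.
× 420 s = 5,410 Mb = 676.2 MB = 0.6298 GiB.

0.63 GiB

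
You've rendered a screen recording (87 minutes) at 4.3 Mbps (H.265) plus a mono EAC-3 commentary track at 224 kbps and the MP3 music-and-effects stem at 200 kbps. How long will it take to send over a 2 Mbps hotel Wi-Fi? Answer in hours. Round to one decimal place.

3.4 hours

87 min = 5220 s
Audio total: 224 + 200 = 424 kbps = 0.424 Mbps.
Total bitrate: 4.724 Mbps.
File: 4.724 Mbps × 5220 s = 24659.3 Mb.
At 2 Mbps: 24659.3 / 2 = 12329.6 s ≈ 3.42 hours.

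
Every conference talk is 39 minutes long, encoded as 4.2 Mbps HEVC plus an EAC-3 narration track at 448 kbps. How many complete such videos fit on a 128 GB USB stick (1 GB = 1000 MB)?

94

39 min = 2340 s
Audio: 448 kbps = 0.448 Mbps.
Total bitrate: 4.648 Mbps.
Per item: 4.648 Mbps × 2340 s = 10,876 Mb = 1,360 MB.
Capacity: 128 GB = 1,024,000 Mb; 94.15 items → 94 complete.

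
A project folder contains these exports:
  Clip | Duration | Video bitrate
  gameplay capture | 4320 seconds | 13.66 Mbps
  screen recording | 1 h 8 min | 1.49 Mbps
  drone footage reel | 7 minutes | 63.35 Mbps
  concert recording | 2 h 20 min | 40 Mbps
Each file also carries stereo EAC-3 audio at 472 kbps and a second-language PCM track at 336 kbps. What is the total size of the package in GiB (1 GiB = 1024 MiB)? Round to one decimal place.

51.4 GiB

Audio total: 472 + 336 = 808 kbps = 0.808 Mbps.
gameplay capture: 14.468 Mbps × 4320 s = 62501.8 Mb
screen recording: 2.298 Mbps × 4080 s = 9375.8 Mb
drone footage reel: 64.158 Mbps × 420 s = 26946.4 Mb
concert recording: 40.808 Mbps × 8400 s = 342787.2 Mb
Total: 441611.2 Mb = 55201.4 MB.
= 51.41 GiB.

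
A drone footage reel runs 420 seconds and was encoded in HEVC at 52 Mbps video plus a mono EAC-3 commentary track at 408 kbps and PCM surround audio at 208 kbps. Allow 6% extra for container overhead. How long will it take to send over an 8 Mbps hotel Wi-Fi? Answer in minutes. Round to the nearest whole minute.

49 minutes

Audio total: 408 + 208 = 616 kbps = 0.616 Mbps.
Total bitrate: 52.616 Mbps.
File: 52.616 Mbps × 420 s = 22098.7 Mb.
With 6% container overhead: ×1.06. → 23424.6 Mb.
At 8 Mbps: 23424.6 / 8 = 2928.1 s ≈ 48.8 minutes.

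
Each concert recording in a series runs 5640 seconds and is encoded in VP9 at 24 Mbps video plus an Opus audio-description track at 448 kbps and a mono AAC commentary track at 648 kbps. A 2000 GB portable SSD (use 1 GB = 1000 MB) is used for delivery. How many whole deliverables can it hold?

113

Audio total: 448 + 648 = 1096 kbps = 1.096 Mbps.
Total bitrate: 25.096 Mbps.
Per item: 25.096 Mbps × 5640 s = 141,541 Mb = 17,693 MB.
Capacity: 2000 GB = 16,000,000 Mb; 113.04 items → 113 complete.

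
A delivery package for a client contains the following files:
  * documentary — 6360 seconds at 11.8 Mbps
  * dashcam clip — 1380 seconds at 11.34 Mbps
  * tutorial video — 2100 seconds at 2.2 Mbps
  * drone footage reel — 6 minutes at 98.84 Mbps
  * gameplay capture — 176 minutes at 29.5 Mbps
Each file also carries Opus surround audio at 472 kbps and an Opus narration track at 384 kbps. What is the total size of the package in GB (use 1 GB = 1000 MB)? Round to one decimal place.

57.5 GB

Audio total: 472 + 384 = 856 kbps = 0.856 Mbps.
documentary: 12.656 Mbps × 6360 s = 80492.2 Mb
dashcam clip: 12.196 Mbps × 1380 s = 16830.5 Mb
tutorial video: 3.056 Mbps × 2100 s = 6417.6 Mb
drone footage reel: 99.696 Mbps × 360 s = 35890.6 Mb
gameplay capture: 30.356 Mbps × 10560 s = 320559.4 Mb
Total: 460190.2 Mb = 57523.8 MB.
= 57.52 GB.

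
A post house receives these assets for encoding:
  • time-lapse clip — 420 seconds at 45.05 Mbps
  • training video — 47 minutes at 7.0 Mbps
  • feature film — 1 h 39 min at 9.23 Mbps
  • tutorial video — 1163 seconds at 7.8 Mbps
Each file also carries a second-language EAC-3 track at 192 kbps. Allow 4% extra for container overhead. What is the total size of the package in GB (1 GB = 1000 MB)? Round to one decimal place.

13.6 GB

Audio: 192 kbps = 0.192 Mbps.
time-lapse clip: 45.242 Mbps × 420 s × 1.04 = 19761.7 Mb
training video: 7.192 Mbps × 2820 s × 1.04 = 21092.7 Mb
feature film: 9.422 Mbps × 5940 s × 1.04 = 58205.3 Mb
tutorial video: 7.992 Mbps × 1163 s × 1.04 = 9666.5 Mb
Total: 108726.2 Mb = 13590.8 MB.
= 13.59 GB.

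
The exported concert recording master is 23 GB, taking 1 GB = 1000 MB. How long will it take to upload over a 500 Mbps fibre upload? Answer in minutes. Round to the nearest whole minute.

6 minutes

File: 23 GB = 184000.0 Mb.
At 500 Mbps: 184000.0 / 500 = 368.0 s ≈ 6.13 minutes.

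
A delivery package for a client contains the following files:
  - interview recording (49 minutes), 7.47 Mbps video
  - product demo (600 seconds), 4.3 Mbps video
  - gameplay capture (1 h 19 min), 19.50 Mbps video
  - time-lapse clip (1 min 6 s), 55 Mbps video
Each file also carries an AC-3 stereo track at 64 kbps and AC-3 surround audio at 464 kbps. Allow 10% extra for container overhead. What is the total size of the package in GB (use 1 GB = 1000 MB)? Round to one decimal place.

17.2 GB

Audio total: 64 + 464 = 528 kbps = 0.528 Mbps.
interview recording: 7.998 Mbps × 2940 s × 1.10 = 25865.5 Mb
product demo: 4.828 Mbps × 600 s × 1.10 = 3186.5 Mb
gameplay capture: 20.028 Mbps × 4740 s × 1.10 = 104426.0 Mb
time-lapse clip: 55.528 Mbps × 66 s × 1.10 = 4031.3 Mb
Total: 137509.3 Mb = 17188.7 MB.
= 17.19 GB.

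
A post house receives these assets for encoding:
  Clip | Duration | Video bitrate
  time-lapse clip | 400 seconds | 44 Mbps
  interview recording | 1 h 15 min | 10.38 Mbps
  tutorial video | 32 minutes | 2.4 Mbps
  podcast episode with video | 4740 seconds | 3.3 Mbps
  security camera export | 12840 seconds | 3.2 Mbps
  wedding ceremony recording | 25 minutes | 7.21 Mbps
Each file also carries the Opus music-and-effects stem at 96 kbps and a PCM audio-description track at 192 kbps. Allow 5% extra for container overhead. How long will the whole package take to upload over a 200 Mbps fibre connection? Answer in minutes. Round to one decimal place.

Audio total: 96 + 192 = 288 kbps = 0.288 Mbps.
time-lapse clip: 44.288 Mbps × 400 s × 1.05 = 18601.0 Mb
interview recording: 10.668 Mbps × 4500 s × 1.05 = 50406.3 Mb
tutorial video: 2.688 Mbps × 1920 s × 1.05 = 5419.0 Mb
podcast episode with video: 3.588 Mbps × 4740 s × 1.05 = 17857.5 Mb
security camera export: 3.488 Mbps × 12840 s × 1.05 = 47025.2 Mb
wedding ceremony recording: 7.498 Mbps × 1500 s × 1.05 = 11809.4 Mb
Total: 151118.3 Mb = 18889.8 MB.
At 200 Mbps: 151118.3 / 200 = 756 s ≈ 12.6 minutes.

12.6 minutes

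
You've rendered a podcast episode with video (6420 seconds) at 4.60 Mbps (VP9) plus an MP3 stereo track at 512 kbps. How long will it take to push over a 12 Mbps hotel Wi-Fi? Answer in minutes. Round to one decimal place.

Audio: 512 kbps = 0.512 Mbps.
Total bitrate: 5.112 Mbps.
File: 5.112 Mbps × 6420 s = 32819.0 Mb.
At 12 Mbps: 32819.0 / 12 = 2734.9 s ≈ 45.6 minutes.

45.6 minutes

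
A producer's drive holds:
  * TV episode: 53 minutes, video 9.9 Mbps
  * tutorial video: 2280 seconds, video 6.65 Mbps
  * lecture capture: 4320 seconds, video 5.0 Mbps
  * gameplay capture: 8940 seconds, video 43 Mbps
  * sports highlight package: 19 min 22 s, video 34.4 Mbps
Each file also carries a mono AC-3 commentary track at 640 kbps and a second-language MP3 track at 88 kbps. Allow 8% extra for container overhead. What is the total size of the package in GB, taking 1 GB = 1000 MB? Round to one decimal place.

Audio total: 640 + 88 = 728 kbps = 0.728 Mbps.
TV episode: 10.628 Mbps × 3180 s × 1.08 = 36500.8 Mb
tutorial video: 7.378 Mbps × 2280 s × 1.08 = 18167.6 Mb
lecture capture: 5.728 Mbps × 4320 s × 1.08 = 26724.6 Mb
gameplay capture: 43.728 Mbps × 8940 s × 1.08 = 422202.6 Mb
sports highlight package: 35.128 Mbps × 1162 s × 1.08 = 44084.2 Mb
Total: 547679.8 Mb = 68460.0 MB.
= 68.46 GB.

68.5 GB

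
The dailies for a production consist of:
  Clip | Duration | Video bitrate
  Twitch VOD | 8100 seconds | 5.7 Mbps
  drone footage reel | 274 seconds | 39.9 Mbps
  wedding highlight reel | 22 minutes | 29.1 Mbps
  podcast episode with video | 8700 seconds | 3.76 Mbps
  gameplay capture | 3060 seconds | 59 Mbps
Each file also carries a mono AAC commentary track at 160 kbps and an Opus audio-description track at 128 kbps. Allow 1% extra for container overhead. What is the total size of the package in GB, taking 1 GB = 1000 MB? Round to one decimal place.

39.8 GB

Audio total: 160 + 128 = 288 kbps = 0.288 Mbps.
Twitch VOD: 5.988 Mbps × 8100 s × 1.01 = 48987.8 Mb
drone footage reel: 40.188 Mbps × 274 s × 1.01 = 11121.6 Mb
wedding highlight reel: 29.388 Mbps × 1320 s × 1.01 = 39180.1 Mb
podcast episode with video: 4.048 Mbps × 8700 s × 1.01 = 35569.8 Mb
gameplay capture: 59.288 Mbps × 3060 s × 1.01 = 183235.5 Mb
Total: 318094.8 Mb = 39761.9 MB.
= 39.76 GB.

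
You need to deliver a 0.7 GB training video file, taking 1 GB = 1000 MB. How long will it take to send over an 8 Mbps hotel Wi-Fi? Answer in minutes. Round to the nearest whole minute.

12 minutes

File: 0.7 GB = 5600.0 Mb.
At 8 Mbps: 5600.0 / 8 = 700.0 s ≈ 11.7 minutes.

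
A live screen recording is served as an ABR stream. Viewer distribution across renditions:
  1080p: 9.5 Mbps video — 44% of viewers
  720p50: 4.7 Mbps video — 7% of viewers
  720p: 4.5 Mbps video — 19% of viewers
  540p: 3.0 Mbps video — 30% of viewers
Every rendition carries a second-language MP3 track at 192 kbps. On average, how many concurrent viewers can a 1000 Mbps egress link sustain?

Audio: 192 kbps = 0.192 Mbps.
Average per-viewer bitrate: 0.44×9.692 + 0.07×4.892 + 0.19×4.692 + 0.30×3.192 = 6.456 Mbps.
1000 Mbps = 1,000 Mbps; 1,000 / 6.456 = 154.89 → 154.

154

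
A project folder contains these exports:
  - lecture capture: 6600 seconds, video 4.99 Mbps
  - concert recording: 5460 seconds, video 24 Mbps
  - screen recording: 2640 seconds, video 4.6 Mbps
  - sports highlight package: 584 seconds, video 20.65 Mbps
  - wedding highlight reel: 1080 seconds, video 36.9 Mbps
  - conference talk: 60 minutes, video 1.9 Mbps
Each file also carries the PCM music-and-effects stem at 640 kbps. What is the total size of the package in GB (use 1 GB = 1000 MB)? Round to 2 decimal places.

Audio: 640 kbps = 0.640 Mbps.
lecture capture: 5.630 Mbps × 6600 s = 37158.0 Mb
concert recording: 24.640 Mbps × 5460 s = 134534.4 Mb
screen recording: 5.240 Mbps × 2640 s = 13833.6 Mb
sports highlight package: 21.290 Mbps × 584 s = 12433.4 Mb
wedding highlight reel: 37.540 Mbps × 1080 s = 40543.2 Mb
conference talk: 2.540 Mbps × 3600 s = 9144.0 Mb
Total: 247646.6 Mb = 30955.8 MB.
= 30.96 GB.

30.96 GB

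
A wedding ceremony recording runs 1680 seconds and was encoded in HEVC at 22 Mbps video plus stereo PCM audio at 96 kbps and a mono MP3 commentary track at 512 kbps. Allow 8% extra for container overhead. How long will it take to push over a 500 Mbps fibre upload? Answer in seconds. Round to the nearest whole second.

Audio total: 96 + 512 = 608 kbps = 0.608 Mbps.
Total bitrate: 22.608 Mbps.
File: 22.608 Mbps × 1680 s = 37981.4 Mb.
With 8% container overhead: ×1.08. → 41020.0 Mb.
At 500 Mbps: 41020.0 / 500 = 82.0 s ≈ 82 seconds.

82 seconds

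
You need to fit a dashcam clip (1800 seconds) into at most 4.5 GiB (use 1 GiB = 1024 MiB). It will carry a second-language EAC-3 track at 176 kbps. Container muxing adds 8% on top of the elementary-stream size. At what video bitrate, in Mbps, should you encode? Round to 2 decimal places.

Budget: 4.5 GiB = 38654.7 Mb.
Stream payload after overhead: 38654.7 / 1.08 = 35791.4 Mb.
Total bitrate budget: 35791.4 Mb / 1800 s = 19.884 Mbps.
Audio: 176 kbps = 0.176 Mbps.
Video: 19.884 − 0.176 = 19.708 Mbps.

19.71 Mbps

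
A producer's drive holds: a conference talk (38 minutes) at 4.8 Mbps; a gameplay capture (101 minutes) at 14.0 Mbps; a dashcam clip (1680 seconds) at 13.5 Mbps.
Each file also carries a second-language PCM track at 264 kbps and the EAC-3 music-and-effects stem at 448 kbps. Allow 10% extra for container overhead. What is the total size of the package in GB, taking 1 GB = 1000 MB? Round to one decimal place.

Audio total: 264 + 448 = 712 kbps = 0.712 Mbps.
conference talk: 5.512 Mbps × 2280 s × 1.10 = 13824.1 Mb
gameplay capture: 14.712 Mbps × 6060 s × 1.10 = 98070.2 Mb
dashcam clip: 14.212 Mbps × 1680 s × 1.10 = 26263.8 Mb
Total: 138158.1 Mb = 17269.8 MB.
= 17.27 GB.

17.3 GB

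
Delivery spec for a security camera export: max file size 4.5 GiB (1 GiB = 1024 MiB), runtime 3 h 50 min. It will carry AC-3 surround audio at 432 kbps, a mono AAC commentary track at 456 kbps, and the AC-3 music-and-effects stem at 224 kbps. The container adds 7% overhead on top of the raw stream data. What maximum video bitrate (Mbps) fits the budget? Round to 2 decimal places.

Budget: 4.5 GiB = 38654.7 Mb.
Stream payload after overhead: 38654.7 / 1.07 = 36125.9 Mb.
3 h 50 min = 230 min = 13800 s
Total bitrate budget: 36125.9 Mb / 13800 s = 2.618 Mbps.
Audio total: 432 + 456 + 224 = 1112 kbps = 1.112 Mbps.
Video: 2.618 − 1.112 = 1.506 Mbps.

1.51 Mbps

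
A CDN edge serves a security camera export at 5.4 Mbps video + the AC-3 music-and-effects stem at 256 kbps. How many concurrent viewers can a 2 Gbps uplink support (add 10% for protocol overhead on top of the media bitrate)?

321

Audio: 256 kbps = 0.256 Mbps.
Per-viewer media rate: 5.656 Mbps.
On the wire with 10% overhead: 6.222 Mbps.
2 Gbps = 2,000 Mbps; 2,000 / 6.222 = 321.46 → 321 viewers.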